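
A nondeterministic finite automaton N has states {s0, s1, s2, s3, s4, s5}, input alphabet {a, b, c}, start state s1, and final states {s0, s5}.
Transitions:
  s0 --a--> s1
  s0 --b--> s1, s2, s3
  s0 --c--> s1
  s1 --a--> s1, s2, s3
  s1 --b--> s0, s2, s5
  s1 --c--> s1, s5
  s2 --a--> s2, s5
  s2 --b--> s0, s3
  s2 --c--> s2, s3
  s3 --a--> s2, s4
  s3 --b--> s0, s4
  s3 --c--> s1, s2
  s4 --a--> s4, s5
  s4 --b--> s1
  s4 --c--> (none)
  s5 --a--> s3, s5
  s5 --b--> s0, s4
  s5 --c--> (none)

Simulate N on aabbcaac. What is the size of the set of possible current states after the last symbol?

4

Start: {s1}
read a: {s1, s2, s3}
read a: {s1, s2, s3, s4, s5}
read b: {s0, s1, s2, s3, s4, s5}
read b: {s0, s1, s2, s3, s4, s5}
read c: {s1, s2, s3, s5}
read a: {s1, s2, s3, s4, s5}
read a: {s1, s2, s3, s4, s5}
read c: {s1, s2, s3, s5}
Final reachable set {s1, s2, s3, s5} has 4 states.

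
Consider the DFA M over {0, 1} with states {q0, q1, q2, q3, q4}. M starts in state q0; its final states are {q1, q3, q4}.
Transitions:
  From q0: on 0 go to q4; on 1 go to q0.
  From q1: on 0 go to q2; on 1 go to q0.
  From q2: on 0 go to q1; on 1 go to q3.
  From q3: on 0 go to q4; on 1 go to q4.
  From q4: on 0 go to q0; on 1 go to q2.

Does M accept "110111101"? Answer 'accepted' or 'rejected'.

q0 --1--> q0
q0 --1--> q0
q0 --0--> q4
q4 --1--> q2
q2 --1--> q3
q3 --1--> q4
q4 --1--> q2
q2 --0--> q1
q1 --1--> q0
End in state q0, which is not an accepting state.

rejected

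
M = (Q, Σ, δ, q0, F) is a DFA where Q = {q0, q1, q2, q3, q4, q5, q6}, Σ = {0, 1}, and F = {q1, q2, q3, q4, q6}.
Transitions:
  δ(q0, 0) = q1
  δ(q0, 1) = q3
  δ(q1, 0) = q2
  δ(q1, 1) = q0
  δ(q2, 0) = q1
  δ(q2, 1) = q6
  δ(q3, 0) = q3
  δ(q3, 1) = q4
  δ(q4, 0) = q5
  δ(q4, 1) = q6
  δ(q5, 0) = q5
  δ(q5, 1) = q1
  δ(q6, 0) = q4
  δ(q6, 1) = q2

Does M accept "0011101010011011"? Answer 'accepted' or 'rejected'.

q0 --0--> q1
q1 --0--> q2
q2 --1--> q6
q6 --1--> q2
q2 --1--> q6
q6 --0--> q4
q4 --1--> q6
q6 --0--> q4
q4 --1--> q6
q6 --0--> q4
q4 --0--> q5
q5 --1--> q1
q1 --1--> q0
q0 --0--> q1
q1 --1--> q0
q0 --1--> q3
End in state q3, which is an accepting state.

accepted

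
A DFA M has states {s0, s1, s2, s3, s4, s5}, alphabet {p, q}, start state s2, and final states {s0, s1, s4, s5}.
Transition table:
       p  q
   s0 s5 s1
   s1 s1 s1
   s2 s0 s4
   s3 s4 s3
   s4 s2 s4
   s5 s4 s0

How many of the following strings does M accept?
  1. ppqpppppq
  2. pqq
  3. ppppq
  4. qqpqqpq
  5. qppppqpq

ppqpppppq: accepted
pqq: accepted
ppppq: accepted
qqpqqpq: accepted
qppppqpq: accepted

5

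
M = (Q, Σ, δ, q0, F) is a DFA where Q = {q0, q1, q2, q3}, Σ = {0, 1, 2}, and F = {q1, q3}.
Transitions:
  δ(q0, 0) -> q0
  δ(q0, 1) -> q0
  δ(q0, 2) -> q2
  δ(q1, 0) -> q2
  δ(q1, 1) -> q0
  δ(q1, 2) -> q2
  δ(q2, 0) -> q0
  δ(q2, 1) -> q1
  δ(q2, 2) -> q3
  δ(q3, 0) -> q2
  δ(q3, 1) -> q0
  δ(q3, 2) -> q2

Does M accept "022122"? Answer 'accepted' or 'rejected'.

accepted

q0 --0--> q0
q0 --2--> q2
q2 --2--> q3
q3 --1--> q0
q0 --2--> q2
q2 --2--> q3
End in state q3, which is an accepting state.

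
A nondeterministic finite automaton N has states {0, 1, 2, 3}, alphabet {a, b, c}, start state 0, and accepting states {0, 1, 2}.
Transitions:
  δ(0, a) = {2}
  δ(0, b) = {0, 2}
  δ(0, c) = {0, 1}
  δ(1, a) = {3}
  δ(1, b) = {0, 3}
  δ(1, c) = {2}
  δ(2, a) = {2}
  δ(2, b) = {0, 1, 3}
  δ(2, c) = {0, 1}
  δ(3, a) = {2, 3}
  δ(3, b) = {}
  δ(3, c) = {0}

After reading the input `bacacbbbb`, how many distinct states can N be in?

4

Start: {0}
read b: {0, 2}
read a: {2}
read c: {0, 1}
read a: {2, 3}
read c: {0, 1}
read b: {0, 2, 3}
read b: {0, 1, 2, 3}
read b: {0, 1, 2, 3}
read b: {0, 1, 2, 3}
Final reachable set {0, 1, 2, 3} has 4 states.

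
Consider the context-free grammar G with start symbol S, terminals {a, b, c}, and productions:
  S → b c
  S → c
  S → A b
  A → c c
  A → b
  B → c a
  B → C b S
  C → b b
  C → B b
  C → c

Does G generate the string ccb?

S ⇒ Ab ⇒ ccb

yes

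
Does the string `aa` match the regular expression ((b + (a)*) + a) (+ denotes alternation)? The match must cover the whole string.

yes

The left alternative (b+(a)*) matches aa.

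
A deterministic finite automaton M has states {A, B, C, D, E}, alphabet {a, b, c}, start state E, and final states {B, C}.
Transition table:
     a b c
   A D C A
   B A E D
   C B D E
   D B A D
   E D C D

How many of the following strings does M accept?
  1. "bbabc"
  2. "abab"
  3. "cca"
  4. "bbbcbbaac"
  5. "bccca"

2

"bbabc": rejected
"abab": rejected
"cca": accepted
"bbbcbbaac": rejected
"bccca": accepted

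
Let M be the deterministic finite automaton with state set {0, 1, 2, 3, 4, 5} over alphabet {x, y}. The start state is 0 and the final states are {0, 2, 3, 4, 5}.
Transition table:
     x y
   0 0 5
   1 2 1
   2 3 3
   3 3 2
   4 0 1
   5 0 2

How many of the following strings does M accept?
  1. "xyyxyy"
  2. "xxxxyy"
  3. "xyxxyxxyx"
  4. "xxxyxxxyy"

4

"xyyxyy": accepted
"xxxxyy": accepted
"xyxxyxxyx": accepted
"xxxyxxxyy": accepted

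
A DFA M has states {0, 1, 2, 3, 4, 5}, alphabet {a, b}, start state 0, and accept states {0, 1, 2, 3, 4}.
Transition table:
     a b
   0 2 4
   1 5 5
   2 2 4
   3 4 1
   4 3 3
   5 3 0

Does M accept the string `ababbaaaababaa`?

0 --a--> 2
2 --b--> 4
4 --a--> 3
3 --b--> 1
1 --b--> 5
5 --a--> 3
3 --a--> 4
4 --a--> 3
3 --a--> 4
4 --b--> 3
3 --a--> 4
4 --b--> 3
3 --a--> 4
4 --a--> 3
End in state 3, which is an accepting state.

accepted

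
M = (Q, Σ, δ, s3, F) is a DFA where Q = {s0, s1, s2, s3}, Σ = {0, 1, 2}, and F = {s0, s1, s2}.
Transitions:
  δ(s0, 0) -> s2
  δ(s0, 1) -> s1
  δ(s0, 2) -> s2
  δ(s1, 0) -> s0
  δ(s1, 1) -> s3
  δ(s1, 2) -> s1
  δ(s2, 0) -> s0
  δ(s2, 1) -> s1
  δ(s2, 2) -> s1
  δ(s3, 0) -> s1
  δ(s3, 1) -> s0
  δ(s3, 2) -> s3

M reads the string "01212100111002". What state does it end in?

s2

s3 --0--> s1
s1 --1--> s3
s3 --2--> s3
s3 --1--> s0
s0 --2--> s2
s2 --1--> s1
s1 --0--> s0
s0 --0--> s2
s2 --1--> s1
s1 --1--> s3
s3 --1--> s0
s0 --0--> s2
s2 --0--> s0
s0 --2--> s2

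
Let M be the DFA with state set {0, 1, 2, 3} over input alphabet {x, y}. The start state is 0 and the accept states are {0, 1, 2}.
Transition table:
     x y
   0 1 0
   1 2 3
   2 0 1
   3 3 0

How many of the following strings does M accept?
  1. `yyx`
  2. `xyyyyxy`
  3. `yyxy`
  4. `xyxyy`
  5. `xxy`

3

`yyx`: accepted
`xyyyyxy`: rejected
`yyxy`: rejected
`xyxyy`: accepted
`xxy`: accepted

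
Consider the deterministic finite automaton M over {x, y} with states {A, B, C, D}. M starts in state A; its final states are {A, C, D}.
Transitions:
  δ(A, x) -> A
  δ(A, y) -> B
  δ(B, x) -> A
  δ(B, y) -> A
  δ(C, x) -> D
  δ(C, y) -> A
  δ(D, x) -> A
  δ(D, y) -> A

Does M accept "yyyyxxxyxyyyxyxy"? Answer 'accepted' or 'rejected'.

rejected

A --y--> B
B --y--> A
A --y--> B
B --y--> A
A --x--> A
A --x--> A
A --x--> A
A --y--> B
B --x--> A
A --y--> B
B --y--> A
A --y--> B
B --x--> A
A --y--> B
B --x--> A
A --y--> B
End in state B, which is not an accepting state.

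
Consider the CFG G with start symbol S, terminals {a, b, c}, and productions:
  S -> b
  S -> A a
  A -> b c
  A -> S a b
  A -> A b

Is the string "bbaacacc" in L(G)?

no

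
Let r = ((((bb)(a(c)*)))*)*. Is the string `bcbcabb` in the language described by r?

bcbcabb cannot be split into zero or more pieces each matching (((bb)(a(c)*)))*.

no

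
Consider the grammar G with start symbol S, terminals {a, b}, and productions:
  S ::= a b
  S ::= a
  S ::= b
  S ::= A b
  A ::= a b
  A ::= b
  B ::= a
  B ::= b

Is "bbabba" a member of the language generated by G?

no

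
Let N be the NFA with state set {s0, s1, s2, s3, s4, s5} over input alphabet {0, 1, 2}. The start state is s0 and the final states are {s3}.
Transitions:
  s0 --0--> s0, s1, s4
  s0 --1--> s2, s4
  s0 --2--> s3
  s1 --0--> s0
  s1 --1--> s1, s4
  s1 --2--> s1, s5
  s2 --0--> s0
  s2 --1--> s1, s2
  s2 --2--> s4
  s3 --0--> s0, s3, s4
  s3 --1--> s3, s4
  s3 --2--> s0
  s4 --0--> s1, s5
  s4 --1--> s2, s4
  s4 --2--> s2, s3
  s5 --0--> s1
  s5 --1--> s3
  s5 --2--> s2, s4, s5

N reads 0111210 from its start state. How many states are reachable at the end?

5

Start: {s0}
read 0: {s0, s1, s4}
read 1: {s1, s2, s4}
read 1: {s1, s2, s4}
read 1: {s1, s2, s4}
read 2: {s1, s2, s3, s4, s5}
read 1: {s1, s2, s3, s4}
read 0: {s0, s1, s3, s4, s5}
Final reachable set {s0, s1, s3, s4, s5} has 5 states.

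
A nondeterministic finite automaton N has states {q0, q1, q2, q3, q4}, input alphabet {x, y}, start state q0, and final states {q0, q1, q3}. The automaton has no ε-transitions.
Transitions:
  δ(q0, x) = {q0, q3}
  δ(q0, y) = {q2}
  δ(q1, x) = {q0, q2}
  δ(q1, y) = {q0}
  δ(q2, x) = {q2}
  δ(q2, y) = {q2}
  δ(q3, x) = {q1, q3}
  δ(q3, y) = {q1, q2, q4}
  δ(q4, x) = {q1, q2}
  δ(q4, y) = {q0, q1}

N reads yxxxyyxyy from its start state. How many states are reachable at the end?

Start: {q0}
read y: {q2}
read x: {q2}
read x: {q2}
read x: {q2}
read y: {q2}
read y: {q2}
read x: {q2}
read y: {q2}
read y: {q2}
Final reachable set {q2} has 1 state.

1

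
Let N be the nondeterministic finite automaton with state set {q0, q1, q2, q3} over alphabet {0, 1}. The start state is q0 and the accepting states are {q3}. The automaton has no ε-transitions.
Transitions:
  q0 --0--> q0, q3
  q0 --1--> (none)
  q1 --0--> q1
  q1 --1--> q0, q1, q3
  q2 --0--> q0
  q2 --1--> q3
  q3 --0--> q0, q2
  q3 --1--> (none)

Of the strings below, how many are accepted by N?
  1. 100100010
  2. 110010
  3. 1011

0

100100010: rejected
110010: rejected
1011: rejected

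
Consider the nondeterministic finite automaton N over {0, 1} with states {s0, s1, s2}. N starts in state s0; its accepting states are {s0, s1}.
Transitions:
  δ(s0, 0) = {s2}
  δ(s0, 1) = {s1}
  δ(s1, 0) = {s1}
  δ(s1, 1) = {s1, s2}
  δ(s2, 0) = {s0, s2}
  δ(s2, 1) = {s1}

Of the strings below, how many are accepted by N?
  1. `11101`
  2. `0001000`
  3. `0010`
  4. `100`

4

`11101`: accepted
`0001000`: accepted
`0010`: accepted
`100`: accepted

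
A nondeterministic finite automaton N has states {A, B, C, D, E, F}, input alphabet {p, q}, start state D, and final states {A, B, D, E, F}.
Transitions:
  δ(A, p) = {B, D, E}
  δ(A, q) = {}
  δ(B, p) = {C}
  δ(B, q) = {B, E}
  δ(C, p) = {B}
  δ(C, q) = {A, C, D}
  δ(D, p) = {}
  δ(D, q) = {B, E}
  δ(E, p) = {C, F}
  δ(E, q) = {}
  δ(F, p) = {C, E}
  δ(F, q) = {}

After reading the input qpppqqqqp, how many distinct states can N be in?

Start: {D}
read q: {B, E}
read p: {C, F}
read p: {B, C, E}
read p: {B, C, F}
read q: {A, B, C, D, E}
read q: {A, B, C, D, E}
read q: {A, B, C, D, E}
read q: {A, B, C, D, E}
read p: {B, C, D, E, F}
Final reachable set {B, C, D, E, F} has 5 states.

5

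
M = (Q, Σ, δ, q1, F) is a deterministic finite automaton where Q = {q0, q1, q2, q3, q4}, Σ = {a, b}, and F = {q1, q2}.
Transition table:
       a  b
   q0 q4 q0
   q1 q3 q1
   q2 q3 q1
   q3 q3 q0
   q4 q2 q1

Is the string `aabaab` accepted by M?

q1 --a--> q3
q3 --a--> q3
q3 --b--> q0
q0 --a--> q4
q4 --a--> q2
q2 --b--> q1
End in state q1, which is an accepting state.

accepted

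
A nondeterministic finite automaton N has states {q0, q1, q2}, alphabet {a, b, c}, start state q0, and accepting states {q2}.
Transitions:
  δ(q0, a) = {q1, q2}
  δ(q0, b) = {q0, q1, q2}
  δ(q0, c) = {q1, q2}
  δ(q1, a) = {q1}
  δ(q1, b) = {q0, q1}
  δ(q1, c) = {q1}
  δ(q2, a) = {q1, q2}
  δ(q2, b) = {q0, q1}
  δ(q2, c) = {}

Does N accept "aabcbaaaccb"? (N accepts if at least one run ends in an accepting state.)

Start: {q0}
read a: {q1, q2}
read a: {q1, q2}
read b: {q0, q1}
read c: {q1, q2}
read b: {q0, q1}
read a: {q1, q2}
read a: {q1, q2}
read a: {q1, q2}
read c: {q1}
read c: {q1}
read b: {q0, q1}
Reachable ∩ accepting = {} — empty.

rejected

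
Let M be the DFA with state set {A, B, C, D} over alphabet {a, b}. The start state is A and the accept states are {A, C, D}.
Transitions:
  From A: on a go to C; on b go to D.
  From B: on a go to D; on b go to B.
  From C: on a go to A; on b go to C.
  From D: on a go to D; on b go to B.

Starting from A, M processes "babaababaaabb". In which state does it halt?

B

A --b--> D
D --a--> D
D --b--> B
B --a--> D
D --a--> D
D --b--> B
B --a--> D
D --b--> B
B --a--> D
D --a--> D
D --a--> D
D --b--> B
B --b--> B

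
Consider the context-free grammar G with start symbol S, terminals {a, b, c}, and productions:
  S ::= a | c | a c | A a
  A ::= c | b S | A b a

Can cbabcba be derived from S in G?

no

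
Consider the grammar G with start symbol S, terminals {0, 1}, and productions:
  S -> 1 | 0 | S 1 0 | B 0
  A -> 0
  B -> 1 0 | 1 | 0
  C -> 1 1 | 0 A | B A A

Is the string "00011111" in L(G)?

no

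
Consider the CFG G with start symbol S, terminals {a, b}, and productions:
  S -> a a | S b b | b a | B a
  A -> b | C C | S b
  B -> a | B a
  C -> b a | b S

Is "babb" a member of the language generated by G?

S ⇒ Sbb ⇒ babb

yes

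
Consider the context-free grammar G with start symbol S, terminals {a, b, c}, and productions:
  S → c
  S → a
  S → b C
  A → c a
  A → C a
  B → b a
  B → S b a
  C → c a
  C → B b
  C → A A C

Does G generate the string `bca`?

S ⇒ bC ⇒ bca

yes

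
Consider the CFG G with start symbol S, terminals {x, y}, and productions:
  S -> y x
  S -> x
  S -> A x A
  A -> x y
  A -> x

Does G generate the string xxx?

S ⇒ AxA ⇒ xxA ⇒ xxx

yes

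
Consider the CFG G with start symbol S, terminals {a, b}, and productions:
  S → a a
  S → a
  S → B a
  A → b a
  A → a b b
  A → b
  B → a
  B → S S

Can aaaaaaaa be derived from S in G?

yes

S ⇒ Ba ⇒ SSa ⇒ BaSa ⇒ SSaSa ⇒ aaSaSa ⇒ aaaaaSa ⇒ aaaaaaaa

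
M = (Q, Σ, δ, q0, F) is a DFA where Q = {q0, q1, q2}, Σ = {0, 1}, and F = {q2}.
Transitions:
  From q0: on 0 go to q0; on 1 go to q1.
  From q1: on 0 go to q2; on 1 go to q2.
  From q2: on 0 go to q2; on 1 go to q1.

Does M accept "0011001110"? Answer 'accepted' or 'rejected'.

q0 --0--> q0
q0 --0--> q0
q0 --1--> q1
q1 --1--> q2
q2 --0--> q2
q2 --0--> q2
q2 --1--> q1
q1 --1--> q2
q2 --1--> q1
q1 --0--> q2
End in state q2, which is an accepting state.

accepted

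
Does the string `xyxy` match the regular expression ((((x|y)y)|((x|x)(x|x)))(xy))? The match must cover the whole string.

Split as xy·xy: (((x|y)y)|((x|x)(x|x))) matches xy and (xy) matches xy.

yes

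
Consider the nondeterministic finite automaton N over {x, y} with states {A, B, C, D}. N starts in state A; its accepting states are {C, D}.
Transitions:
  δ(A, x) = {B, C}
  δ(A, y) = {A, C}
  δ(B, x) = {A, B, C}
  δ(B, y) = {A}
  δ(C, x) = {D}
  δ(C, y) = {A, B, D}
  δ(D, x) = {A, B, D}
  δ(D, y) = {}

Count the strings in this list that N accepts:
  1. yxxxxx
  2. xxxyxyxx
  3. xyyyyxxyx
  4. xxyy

yxxxxx: accepted
xxxyxyxx: accepted
xyyyyxxyx: accepted
xxyy: accepted

4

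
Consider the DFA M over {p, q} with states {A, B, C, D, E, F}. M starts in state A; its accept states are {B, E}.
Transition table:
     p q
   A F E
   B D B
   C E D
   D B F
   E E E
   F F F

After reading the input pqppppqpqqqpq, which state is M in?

F

A --p--> F
F --q--> F
F --p--> F
F --p--> F
F --p--> F
F --p--> F
F --q--> F
F --p--> F
F --q--> F
F --q--> F
F --q--> F
F --p--> F
F --q--> F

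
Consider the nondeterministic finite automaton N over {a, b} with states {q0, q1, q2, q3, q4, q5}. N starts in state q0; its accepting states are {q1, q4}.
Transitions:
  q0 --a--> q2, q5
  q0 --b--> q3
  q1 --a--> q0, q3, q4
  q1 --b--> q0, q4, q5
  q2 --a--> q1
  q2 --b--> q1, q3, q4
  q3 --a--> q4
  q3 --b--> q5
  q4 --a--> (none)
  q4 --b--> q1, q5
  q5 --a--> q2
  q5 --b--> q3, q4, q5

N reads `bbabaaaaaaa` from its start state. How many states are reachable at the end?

5

Start: {q0}
read b: {q3}
read b: {q5}
read a: {q2}
read b: {q1, q3, q4}
read a: {q0, q3, q4}
read a: {q2, q4, q5}
read a: {q1, q2}
read a: {q0, q1, q3, q4}
read a: {q0, q2, q3, q4, q5}
read a: {q1, q2, q4, q5}
read a: {q0, q1, q2, q3, q4}
Final reachable set {q0, q1, q2, q3, q4} has 5 states.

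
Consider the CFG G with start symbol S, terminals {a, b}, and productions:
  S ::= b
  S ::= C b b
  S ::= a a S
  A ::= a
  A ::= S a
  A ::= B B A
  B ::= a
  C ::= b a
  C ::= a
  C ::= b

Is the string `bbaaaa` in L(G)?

no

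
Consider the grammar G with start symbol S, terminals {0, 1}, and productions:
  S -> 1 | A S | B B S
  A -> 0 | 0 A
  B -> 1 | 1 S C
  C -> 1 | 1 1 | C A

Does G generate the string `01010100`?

no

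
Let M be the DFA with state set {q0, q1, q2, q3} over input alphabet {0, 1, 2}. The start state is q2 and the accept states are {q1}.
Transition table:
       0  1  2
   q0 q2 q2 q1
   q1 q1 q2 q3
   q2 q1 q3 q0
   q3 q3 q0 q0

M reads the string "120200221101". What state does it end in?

q0

q2 --1--> q3
q3 --2--> q0
q0 --0--> q2
q2 --2--> q0
q0 --0--> q2
q2 --0--> q1
q1 --2--> q3
q3 --2--> q0
q0 --1--> q2
q2 --1--> q3
q3 --0--> q3
q3 --1--> q0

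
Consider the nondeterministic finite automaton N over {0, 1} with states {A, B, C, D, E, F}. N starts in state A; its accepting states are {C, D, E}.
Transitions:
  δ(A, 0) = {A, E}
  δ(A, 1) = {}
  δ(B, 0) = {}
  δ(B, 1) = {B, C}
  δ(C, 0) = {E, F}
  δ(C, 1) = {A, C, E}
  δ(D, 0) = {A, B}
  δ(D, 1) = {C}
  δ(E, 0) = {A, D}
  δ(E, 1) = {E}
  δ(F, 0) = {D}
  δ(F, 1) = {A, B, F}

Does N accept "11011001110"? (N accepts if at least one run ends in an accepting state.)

Start: {A}
read 1: {}
The reachable set is empty and stays empty for the remaining 10 symbols.
Reachable ∩ accepting = {} — empty.

rejected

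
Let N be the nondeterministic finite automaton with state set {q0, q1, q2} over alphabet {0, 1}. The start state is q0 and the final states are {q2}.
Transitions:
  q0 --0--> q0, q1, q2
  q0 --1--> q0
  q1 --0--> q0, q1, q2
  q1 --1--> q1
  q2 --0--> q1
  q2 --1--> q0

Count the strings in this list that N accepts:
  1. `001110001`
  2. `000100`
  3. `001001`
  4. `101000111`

`001110001`: rejected
`000100`: accepted
`001001`: rejected
`101000111`: rejected

1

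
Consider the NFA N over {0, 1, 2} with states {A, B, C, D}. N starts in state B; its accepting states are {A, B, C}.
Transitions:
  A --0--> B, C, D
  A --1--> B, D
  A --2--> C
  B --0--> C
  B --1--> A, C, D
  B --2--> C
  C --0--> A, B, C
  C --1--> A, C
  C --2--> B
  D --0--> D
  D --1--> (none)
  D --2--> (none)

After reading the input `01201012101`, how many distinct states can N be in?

4

Start: {B}
read 0: {C}
read 1: {A, C}
read 2: {B, C}
read 0: {A, B, C}
read 1: {A, B, C, D}
read 0: {A, B, C, D}
read 1: {A, B, C, D}
read 2: {B, C}
read 1: {A, C, D}
read 0: {A, B, C, D}
read 1: {A, B, C, D}
Final reachable set {A, B, C, D} has 4 states.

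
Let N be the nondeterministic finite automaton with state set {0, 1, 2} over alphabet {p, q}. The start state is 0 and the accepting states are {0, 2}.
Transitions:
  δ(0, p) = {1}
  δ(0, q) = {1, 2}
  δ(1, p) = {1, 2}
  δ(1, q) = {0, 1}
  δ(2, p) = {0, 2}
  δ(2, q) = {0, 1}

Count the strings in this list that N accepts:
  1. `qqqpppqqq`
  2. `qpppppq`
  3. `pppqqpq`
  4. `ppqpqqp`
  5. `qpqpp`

5

`qqqpppqqq`: accepted
`qpppppq`: accepted
`pppqqpq`: accepted
`ppqpqqp`: accepted
`qpqpp`: accepted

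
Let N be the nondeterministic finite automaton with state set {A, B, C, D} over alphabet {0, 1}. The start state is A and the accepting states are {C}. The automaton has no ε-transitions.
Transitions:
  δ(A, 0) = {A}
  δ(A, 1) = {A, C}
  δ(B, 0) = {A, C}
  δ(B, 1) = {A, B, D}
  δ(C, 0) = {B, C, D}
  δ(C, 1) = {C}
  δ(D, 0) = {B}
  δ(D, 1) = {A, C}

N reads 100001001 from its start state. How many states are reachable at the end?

Start: {A}
read 1: {A, C}
read 0: {A, B, C, D}
read 0: {A, B, C, D}
read 0: {A, B, C, D}
read 0: {A, B, C, D}
read 1: {A, B, C, D}
read 0: {A, B, C, D}
read 0: {A, B, C, D}
read 1: {A, B, C, D}
Final reachable set {A, B, C, D} has 4 states.

4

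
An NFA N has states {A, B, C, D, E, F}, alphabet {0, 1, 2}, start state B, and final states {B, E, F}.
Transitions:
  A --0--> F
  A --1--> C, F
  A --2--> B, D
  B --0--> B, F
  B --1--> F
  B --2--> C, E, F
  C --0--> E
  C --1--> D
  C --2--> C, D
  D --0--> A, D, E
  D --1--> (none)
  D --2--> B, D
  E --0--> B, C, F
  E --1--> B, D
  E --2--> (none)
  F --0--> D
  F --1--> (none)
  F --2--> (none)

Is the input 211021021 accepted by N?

Start: {B}
read 2: {C, E, F}
read 1: {B, D}
read 1: {F}
read 0: {D}
read 2: {B, D}
read 1: {F}
read 0: {D}
read 2: {B, D}
read 1: {F}
Reachable ∩ accepting = {F} — nonempty.

accepted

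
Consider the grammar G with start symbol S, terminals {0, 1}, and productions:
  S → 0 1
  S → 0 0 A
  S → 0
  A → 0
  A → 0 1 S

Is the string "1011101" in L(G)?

no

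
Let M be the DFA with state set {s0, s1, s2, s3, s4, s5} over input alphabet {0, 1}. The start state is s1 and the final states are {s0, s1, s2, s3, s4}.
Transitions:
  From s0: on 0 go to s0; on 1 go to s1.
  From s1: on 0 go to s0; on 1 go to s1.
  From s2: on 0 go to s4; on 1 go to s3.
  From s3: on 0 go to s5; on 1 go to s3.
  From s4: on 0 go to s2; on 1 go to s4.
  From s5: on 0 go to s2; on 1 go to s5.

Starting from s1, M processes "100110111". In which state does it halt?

s1

s1 --1--> s1
s1 --0--> s0
s0 --0--> s0
s0 --1--> s1
s1 --1--> s1
s1 --0--> s0
s0 --1--> s1
s1 --1--> s1
s1 --1--> s1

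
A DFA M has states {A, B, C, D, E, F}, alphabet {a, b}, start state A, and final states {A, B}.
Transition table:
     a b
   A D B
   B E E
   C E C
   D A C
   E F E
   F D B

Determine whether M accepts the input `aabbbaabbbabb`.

A --a--> D
D --a--> A
A --b--> B
B --b--> E
E --b--> E
E --a--> F
F --a--> D
D --b--> C
C --b--> C
C --b--> C
C --a--> E
E --b--> E
E --b--> E
End in state E, which is not an accepting state.

rejected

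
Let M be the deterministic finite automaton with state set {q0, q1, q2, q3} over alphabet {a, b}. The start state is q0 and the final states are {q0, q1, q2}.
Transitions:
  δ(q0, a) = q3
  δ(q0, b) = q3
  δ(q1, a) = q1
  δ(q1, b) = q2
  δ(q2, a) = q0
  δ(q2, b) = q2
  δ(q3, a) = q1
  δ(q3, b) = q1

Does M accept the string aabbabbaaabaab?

accepted

q0 --a--> q3
q3 --a--> q1
q1 --b--> q2
q2 --b--> q2
q2 --a--> q0
q0 --b--> q3
q3 --b--> q1
q1 --a--> q1
q1 --a--> q1
q1 --a--> q1
q1 --b--> q2
q2 --a--> q0
q0 --a--> q3
q3 --b--> q1
End in state q1, which is an accepting state.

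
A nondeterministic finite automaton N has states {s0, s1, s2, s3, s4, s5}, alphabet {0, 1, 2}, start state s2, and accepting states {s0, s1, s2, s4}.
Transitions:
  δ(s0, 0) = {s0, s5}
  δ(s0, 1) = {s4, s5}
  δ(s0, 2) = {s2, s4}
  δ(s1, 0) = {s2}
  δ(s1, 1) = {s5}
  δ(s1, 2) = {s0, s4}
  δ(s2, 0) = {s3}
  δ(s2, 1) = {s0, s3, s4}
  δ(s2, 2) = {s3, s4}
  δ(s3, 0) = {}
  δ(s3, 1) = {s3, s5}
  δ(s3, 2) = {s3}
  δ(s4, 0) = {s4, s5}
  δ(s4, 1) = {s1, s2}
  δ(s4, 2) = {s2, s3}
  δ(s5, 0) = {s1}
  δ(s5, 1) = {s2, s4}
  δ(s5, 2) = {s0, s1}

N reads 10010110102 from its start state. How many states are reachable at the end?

5

Start: {s2}
read 1: {s0, s3, s4}
read 0: {s0, s4, s5}
read 0: {s0, s1, s4, s5}
read 1: {s1, s2, s4, s5}
read 0: {s1, s2, s3, s4, s5}
read 1: {s0, s1, s2, s3, s4, s5}
read 1: {s0, s1, s2, s3, s4, s5}
read 0: {s0, s1, s2, s3, s4, s5}
read 1: {s0, s1, s2, s3, s4, s5}
read 0: {s0, s1, s2, s3, s4, s5}
read 2: {s0, s1, s2, s3, s4}
Final reachable set {s0, s1, s2, s3, s4} has 5 states.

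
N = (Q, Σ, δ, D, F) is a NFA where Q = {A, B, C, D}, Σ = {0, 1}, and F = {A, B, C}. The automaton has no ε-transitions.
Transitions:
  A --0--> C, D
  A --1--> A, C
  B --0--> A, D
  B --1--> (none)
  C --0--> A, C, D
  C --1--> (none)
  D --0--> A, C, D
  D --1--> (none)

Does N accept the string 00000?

accepted

Start: {D}
read 0: {A, C, D}
read 0: {A, C, D}
read 0: {A, C, D}
read 0: {A, C, D}
read 0: {A, C, D}
Reachable ∩ accepting = {A, C} — nonempty.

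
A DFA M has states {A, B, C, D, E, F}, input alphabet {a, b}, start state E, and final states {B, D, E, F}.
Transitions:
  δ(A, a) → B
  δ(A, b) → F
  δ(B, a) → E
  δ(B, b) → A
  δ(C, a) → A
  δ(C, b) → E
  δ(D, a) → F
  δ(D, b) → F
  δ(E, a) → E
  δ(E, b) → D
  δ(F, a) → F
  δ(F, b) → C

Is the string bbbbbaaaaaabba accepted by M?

accepted

E --b--> D
D --b--> F
F --b--> C
C --b--> E
E --b--> D
D --a--> F
F --a--> F
F --a--> F
F --a--> F
F --a--> F
F --a--> F
F --b--> C
C --b--> E
E --a--> E
End in state E, which is an accepting state.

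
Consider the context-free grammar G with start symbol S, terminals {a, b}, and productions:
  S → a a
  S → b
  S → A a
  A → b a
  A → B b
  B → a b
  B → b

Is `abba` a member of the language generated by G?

yes

S ⇒ Aa ⇒ Bba ⇒ abba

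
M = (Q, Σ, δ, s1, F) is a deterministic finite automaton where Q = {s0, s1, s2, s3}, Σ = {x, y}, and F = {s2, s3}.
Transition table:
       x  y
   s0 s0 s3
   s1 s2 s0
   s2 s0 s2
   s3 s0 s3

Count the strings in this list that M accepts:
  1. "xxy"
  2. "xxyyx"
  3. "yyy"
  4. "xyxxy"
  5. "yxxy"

"xxy": accepted
"xxyyx": rejected
"yyy": accepted
"xyxxy": accepted
"yxxy": accepted

4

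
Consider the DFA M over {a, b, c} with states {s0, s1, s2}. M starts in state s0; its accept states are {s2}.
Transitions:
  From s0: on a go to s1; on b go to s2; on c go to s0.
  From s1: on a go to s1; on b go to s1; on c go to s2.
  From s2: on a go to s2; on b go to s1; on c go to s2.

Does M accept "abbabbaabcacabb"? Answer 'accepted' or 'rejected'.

s0 --a--> s1
s1 --b--> s1
s1 --b--> s1
s1 --a--> s1
s1 --b--> s1
s1 --b--> s1
s1 --a--> s1
s1 --a--> s1
s1 --b--> s1
s1 --c--> s2
s2 --a--> s2
s2 --c--> s2
s2 --a--> s2
s2 --b--> s1
s1 --b--> s1
End in state s1, which is not an accepting state.

rejected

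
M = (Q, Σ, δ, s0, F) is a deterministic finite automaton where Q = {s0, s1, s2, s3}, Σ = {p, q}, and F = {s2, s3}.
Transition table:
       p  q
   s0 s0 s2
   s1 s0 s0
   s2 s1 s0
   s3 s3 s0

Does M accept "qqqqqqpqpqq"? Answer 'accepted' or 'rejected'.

accepted

s0 --q--> s2
s2 --q--> s0
s0 --q--> s2
s2 --q--> s0
s0 --q--> s2
s2 --q--> s0
s0 --p--> s0
s0 --q--> s2
s2 --p--> s1
s1 --q--> s0
s0 --q--> s2
End in state s2, which is an accepting state.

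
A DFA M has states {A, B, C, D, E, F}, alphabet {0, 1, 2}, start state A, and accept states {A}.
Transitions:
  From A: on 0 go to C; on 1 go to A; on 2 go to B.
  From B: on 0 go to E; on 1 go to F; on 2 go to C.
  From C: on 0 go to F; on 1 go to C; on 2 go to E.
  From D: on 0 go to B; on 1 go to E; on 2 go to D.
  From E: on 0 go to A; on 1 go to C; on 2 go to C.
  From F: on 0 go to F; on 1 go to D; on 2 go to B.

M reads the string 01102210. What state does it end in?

A --0--> C
C --1--> C
C --1--> C
C --0--> F
F --2--> B
B --2--> C
C --1--> C
C --0--> F

F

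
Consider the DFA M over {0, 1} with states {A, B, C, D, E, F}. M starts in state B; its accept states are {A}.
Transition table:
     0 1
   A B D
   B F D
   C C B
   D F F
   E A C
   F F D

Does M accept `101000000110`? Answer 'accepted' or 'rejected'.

rejected

B --1--> D
D --0--> F
F --1--> D
D --0--> F
F --0--> F
F --0--> F
F --0--> F
F --0--> F
F --0--> F
F --1--> D
D --1--> F
F --0--> F
End in state F, which is not an accepting state.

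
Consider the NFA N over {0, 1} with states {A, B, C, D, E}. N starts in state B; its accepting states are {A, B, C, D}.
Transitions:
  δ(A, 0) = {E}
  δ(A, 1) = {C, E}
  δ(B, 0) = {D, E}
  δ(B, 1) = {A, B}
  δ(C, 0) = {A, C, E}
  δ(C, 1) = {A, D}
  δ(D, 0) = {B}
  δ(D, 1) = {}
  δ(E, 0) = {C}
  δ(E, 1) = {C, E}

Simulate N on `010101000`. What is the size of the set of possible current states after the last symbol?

5

Start: {B}
read 0: {D, E}
read 1: {C, E}
read 0: {A, C, E}
read 1: {A, C, D, E}
read 0: {A, B, C, E}
read 1: {A, B, C, D, E}
read 0: {A, B, C, D, E}
read 0: {A, B, C, D, E}
read 0: {A, B, C, D, E}
Final reachable set {A, B, C, D, E} has 5 states.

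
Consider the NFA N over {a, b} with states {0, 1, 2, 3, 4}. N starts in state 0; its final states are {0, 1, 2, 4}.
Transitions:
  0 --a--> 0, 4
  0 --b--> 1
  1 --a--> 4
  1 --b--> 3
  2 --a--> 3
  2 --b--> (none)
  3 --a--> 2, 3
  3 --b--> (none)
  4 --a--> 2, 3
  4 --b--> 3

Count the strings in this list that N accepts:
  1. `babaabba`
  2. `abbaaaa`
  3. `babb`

1

`babaabba`: rejected
`abbaaaa`: accepted
`babb`: rejected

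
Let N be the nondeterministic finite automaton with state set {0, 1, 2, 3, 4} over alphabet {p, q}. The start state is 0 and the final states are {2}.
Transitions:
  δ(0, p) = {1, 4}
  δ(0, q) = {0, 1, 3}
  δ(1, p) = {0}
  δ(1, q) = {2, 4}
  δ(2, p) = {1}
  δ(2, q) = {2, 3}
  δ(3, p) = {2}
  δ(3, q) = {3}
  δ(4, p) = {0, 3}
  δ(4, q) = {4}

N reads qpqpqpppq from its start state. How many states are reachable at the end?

5

Start: {0}
read q: {0, 1, 3}
read p: {0, 1, 2, 4}
read q: {0, 1, 2, 3, 4}
read p: {0, 1, 2, 3, 4}
read q: {0, 1, 2, 3, 4}
read p: {0, 1, 2, 3, 4}
read p: {0, 1, 2, 3, 4}
read p: {0, 1, 2, 3, 4}
read q: {0, 1, 2, 3, 4}
Final reachable set {0, 1, 2, 3, 4} has 5 states.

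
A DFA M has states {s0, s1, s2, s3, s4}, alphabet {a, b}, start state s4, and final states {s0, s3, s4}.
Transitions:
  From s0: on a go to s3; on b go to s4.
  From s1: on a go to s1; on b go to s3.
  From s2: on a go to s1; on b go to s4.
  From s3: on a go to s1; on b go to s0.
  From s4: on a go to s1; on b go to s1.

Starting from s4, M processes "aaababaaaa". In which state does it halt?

s1

s4 --a--> s1
s1 --a--> s1
s1 --a--> s1
s1 --b--> s3
s3 --a--> s1
s1 --b--> s3
s3 --a--> s1
s1 --a--> s1
s1 --a--> s1
s1 --a--> s1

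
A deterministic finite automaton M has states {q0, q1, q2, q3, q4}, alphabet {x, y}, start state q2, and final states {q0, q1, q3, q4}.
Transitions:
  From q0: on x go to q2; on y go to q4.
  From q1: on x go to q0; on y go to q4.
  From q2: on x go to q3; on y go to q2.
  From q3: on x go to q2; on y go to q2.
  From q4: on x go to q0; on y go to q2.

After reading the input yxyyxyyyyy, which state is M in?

q2 --y--> q2
q2 --x--> q3
q3 --y--> q2
q2 --y--> q2
q2 --x--> q3
q3 --y--> q2
q2 --y--> q2
q2 --y--> q2
q2 --y--> q2
q2 --y--> q2

q2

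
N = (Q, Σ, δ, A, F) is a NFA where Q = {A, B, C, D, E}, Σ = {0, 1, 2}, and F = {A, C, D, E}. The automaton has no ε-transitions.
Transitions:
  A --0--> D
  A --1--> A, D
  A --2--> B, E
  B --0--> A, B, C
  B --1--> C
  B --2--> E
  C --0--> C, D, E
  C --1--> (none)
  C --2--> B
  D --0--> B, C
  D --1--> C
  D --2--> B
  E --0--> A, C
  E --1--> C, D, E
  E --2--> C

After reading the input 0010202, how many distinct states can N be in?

Start: {A}
read 0: {D}
read 0: {B, C}
read 1: {C}
read 0: {C, D, E}
read 2: {B, C}
read 0: {A, B, C, D, E}
read 2: {B, C, E}
Final reachable set {B, C, E} has 3 states.

3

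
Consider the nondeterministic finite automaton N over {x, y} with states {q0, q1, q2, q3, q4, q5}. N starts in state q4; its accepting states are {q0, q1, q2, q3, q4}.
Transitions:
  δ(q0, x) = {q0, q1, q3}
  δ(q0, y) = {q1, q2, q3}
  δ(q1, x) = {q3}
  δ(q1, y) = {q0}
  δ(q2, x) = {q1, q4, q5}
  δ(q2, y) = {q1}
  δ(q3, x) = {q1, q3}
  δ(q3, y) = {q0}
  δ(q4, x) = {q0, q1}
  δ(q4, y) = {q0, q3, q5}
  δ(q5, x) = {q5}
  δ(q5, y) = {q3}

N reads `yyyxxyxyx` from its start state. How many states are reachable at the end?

Start: {q4}
read y: {q0, q3, q5}
read y: {q0, q1, q2, q3}
read y: {q0, q1, q2, q3}
read x: {q0, q1, q3, q4, q5}
read x: {q0, q1, q3, q5}
read y: {q0, q1, q2, q3}
read x: {q0, q1, q3, q4, q5}
read y: {q0, q1, q2, q3, q5}
read x: {q0, q1, q3, q4, q5}
Final reachable set {q0, q1, q3, q4, q5} has 5 states.

5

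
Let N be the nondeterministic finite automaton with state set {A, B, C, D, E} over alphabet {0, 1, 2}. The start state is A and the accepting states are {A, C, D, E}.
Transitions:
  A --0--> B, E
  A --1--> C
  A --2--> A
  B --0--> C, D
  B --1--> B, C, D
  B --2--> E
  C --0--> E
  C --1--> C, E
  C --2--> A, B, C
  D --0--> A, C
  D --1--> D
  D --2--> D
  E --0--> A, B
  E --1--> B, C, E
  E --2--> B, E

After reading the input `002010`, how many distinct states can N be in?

5

Start: {A}
read 0: {B, E}
read 0: {A, B, C, D}
read 2: {A, B, C, D, E}
read 0: {A, B, C, D, E}
read 1: {B, C, D, E}
read 0: {A, B, C, D, E}
Final reachable set {A, B, C, D, E} has 5 states.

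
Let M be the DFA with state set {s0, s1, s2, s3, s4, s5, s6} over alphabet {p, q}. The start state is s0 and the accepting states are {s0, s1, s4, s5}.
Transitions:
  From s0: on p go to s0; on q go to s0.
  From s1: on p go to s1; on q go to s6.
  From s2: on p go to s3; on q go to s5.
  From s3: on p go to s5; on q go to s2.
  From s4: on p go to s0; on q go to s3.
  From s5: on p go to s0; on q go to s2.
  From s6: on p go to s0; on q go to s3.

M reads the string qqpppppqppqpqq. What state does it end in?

s0 --q--> s0
s0 --q--> s0
s0 --p--> s0
s0 --p--> s0
s0 --p--> s0
s0 --p--> s0
s0 --p--> s0
s0 --q--> s0
s0 --p--> s0
s0 --p--> s0
s0 --q--> s0
s0 --p--> s0
s0 --q--> s0
s0 --q--> s0

s0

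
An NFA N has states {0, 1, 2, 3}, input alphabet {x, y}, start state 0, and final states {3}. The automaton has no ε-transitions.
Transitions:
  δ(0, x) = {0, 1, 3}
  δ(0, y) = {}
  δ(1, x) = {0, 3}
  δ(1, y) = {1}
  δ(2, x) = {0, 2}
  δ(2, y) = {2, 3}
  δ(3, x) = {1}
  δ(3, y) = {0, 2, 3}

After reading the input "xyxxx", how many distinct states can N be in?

Start: {0}
read x: {0, 1, 3}
read y: {0, 1, 2, 3}
read x: {0, 1, 2, 3}
read x: {0, 1, 2, 3}
read x: {0, 1, 2, 3}
Final reachable set {0, 1, 2, 3} has 4 states.

4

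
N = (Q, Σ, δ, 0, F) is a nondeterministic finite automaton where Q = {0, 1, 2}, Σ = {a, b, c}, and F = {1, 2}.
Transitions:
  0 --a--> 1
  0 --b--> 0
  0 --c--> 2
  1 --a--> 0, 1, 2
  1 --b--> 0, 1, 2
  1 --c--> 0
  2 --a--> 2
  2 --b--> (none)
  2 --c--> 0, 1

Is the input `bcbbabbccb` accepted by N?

Start: {0}
read b: {0}
read c: {2}
read b: {}
The reachable set is empty and stays empty for the remaining 7 symbols.
Reachable ∩ accepting = {} — empty.

rejected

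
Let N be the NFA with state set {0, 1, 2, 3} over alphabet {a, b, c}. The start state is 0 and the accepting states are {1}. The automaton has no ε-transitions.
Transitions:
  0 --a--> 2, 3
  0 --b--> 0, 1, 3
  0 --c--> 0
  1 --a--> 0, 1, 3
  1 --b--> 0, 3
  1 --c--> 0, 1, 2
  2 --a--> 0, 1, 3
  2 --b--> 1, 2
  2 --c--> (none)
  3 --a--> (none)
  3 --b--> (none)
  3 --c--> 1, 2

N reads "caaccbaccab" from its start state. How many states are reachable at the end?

Start: {0}
read c: {0}
read a: {2, 3}
read a: {0, 1, 3}
read c: {0, 1, 2}
read c: {0, 1, 2}
read b: {0, 1, 2, 3}
read a: {0, 1, 2, 3}
read c: {0, 1, 2}
read c: {0, 1, 2}
read a: {0, 1, 2, 3}
read b: {0, 1, 2, 3}
Final reachable set {0, 1, 2, 3} has 4 states.

4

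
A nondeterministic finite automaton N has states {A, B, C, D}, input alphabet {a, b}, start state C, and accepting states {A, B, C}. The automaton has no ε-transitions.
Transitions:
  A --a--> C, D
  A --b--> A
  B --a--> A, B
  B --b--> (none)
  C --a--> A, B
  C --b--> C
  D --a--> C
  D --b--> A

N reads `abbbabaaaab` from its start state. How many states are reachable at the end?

Start: {C}
read a: {A, B}
read b: {A}
read b: {A}
read b: {A}
read a: {C, D}
read b: {A, C}
read a: {A, B, C, D}
read a: {A, B, C, D}
read a: {A, B, C, D}
read a: {A, B, C, D}
read b: {A, C}
Final reachable set {A, C} has 2 states.

2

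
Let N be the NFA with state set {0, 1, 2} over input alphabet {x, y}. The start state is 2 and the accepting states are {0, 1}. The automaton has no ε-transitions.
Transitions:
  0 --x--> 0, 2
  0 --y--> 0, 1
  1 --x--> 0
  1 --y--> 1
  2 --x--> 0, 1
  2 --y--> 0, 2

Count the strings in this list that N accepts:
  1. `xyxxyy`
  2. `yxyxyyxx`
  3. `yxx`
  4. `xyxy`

`xyxxyy`: accepted
`yxyxyyxx`: accepted
`yxx`: accepted
`xyxy`: accepted

4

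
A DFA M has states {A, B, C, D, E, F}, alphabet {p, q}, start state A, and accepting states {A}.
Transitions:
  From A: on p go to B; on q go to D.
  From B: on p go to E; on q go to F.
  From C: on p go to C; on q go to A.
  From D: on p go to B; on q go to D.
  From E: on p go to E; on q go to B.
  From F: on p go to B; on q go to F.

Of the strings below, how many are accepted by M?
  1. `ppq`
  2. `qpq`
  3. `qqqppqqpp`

`ppq`: rejected
`qpq`: rejected
`qqqppqqpp`: rejected

0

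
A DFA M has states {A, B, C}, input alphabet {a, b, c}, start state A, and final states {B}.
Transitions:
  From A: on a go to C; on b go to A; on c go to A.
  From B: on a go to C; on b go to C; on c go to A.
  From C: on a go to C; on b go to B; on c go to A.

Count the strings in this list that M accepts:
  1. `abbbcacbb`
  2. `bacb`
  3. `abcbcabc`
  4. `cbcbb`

`abbbcacbb`: rejected
`bacb`: rejected
`abcbcabc`: rejected
`cbcbb`: rejected

0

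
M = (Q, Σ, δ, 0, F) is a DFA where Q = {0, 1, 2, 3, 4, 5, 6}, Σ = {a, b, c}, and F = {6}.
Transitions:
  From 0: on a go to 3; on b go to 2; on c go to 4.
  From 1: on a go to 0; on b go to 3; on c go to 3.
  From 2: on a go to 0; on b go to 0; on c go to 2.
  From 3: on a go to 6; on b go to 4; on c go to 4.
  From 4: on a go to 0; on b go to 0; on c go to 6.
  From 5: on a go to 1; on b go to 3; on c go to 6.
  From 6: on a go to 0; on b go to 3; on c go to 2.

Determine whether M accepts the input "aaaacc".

0 --a--> 3
3 --a--> 6
6 --a--> 0
0 --a--> 3
3 --c--> 4
4 --c--> 6
End in state 6, which is an accepting state.

accepted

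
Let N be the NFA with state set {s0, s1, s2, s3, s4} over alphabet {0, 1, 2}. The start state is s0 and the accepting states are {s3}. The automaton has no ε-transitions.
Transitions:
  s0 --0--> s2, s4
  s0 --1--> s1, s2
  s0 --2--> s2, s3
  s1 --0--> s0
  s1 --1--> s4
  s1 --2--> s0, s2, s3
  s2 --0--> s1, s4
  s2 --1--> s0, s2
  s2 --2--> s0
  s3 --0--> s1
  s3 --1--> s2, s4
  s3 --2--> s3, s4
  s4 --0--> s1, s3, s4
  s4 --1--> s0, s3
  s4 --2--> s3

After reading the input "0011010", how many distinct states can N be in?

5

Start: {s0}
read 0: {s2, s4}
read 0: {s1, s3, s4}
read 1: {s0, s2, s3, s4}
read 1: {s0, s1, s2, s3, s4}
read 0: {s0, s1, s2, s3, s4}
read 1: {s0, s1, s2, s3, s4}
read 0: {s0, s1, s2, s3, s4}
Final reachable set {s0, s1, s2, s3, s4} has 5 states.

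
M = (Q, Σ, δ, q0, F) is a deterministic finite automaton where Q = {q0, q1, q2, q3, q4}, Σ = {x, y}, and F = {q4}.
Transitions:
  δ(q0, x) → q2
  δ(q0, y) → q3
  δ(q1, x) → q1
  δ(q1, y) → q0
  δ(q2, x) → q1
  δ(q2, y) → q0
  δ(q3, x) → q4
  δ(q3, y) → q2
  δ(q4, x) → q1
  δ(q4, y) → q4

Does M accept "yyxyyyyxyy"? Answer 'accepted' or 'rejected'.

q0 --y--> q3
q3 --y--> q2
q2 --x--> q1
q1 --y--> q0
q0 --y--> q3
q3 --y--> q2
q2 --y--> q0
q0 --x--> q2
q2 --y--> q0
q0 --y--> q3
End in state q3, which is not an accepting state.

rejected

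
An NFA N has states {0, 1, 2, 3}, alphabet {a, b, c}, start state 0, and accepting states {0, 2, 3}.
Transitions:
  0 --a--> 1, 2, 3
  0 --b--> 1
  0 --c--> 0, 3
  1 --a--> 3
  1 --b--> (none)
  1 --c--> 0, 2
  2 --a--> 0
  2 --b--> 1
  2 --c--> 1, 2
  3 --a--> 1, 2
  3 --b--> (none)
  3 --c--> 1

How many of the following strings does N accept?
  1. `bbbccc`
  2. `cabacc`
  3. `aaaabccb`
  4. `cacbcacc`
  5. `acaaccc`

`bbbccc`: rejected
`cabacc`: accepted
`aaaabccb`: rejected
`cacbcacc`: accepted
`acaaccc`: accepted

3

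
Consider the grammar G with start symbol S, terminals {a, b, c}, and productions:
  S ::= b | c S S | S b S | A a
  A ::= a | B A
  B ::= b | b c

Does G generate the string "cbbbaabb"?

S ⇒ SbS ⇒ cSSbS ⇒ cbSbS ⇒ cbSbSbS ⇒ cbbbSbS ⇒ cbbbAabS ⇒ cbbbaabS ⇒ cbbbaabb

yes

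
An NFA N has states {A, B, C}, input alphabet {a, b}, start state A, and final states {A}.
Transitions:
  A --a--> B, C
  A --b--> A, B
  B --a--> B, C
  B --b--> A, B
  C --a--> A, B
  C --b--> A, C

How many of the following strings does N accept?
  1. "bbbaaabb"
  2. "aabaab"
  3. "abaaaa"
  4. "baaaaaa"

4

"bbbaaabb": accepted
"aabaab": accepted
"abaaaa": accepted
"baaaaaa": accepted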